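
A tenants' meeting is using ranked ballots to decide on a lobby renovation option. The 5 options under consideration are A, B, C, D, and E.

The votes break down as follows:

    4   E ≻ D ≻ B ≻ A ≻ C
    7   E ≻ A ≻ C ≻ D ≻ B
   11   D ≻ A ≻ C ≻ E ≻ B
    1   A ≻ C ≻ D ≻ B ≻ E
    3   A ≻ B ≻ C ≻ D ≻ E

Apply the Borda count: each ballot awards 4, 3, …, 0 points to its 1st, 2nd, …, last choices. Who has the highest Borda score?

Borda scores:
  A: 4·1 + 7·3 + 11·3 + 4 + 3·4 = 74
  B: 4·2 + 7·0 + 11·0 + 1 + 3·3 = 18
  C: 4·0 + 7·2 + 11·2 + 3 + 3·2 = 45
  D: 4·3 + 7·1 + 11·4 + 2 + 3·1 = 68
  E: 4·4 + 7·4 + 11·1 + 0 + 3·0 = 55
A has the highest total.

A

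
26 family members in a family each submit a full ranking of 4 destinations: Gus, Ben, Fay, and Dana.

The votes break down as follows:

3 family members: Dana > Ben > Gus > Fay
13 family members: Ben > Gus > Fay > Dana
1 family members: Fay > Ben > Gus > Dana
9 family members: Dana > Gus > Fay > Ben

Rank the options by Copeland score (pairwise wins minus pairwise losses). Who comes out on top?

Ben

Pairwise results:
  Gus vs Ben: Ben wins 17–9.
  Gus vs Fay: Gus wins 25–1.
  Gus vs Dana: Gus wins 14–12.
  Ben vs Fay: Ben wins 16–10.
  Ben vs Dana: Ben wins 14–12.
  Fay vs Dana: Fay wins 14–12.
Copeland scores (wins − losses):
  Gus: 2 − 1 = 1
  Ben: 3 − 0 = 3
  Fay: 1 − 2 = -1
  Dana: 0 − 3 = -3
Ben has the best Copeland score.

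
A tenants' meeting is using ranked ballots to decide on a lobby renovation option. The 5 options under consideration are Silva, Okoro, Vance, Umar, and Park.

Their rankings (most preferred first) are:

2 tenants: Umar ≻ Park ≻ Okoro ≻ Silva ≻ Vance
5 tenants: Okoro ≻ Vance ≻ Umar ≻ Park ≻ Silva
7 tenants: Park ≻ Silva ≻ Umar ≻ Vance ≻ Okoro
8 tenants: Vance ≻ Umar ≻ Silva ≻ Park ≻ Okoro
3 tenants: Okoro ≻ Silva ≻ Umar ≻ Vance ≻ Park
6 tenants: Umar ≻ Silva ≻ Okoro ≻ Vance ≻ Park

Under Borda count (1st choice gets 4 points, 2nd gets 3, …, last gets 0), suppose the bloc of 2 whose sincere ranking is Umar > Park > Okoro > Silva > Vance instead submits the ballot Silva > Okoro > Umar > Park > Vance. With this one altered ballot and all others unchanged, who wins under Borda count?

Umar

Borda totals with the altered ballot: Silva 72, Okoro 50, Vance 63, Umar 82, Park 43.
The winner is unchanged: still Umar.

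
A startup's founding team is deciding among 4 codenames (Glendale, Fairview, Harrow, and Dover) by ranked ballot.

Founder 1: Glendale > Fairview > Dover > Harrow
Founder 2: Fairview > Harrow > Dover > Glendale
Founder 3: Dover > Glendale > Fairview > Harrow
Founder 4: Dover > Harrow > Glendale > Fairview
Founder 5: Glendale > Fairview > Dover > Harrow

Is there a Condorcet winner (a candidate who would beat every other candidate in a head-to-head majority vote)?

Head-to-head results (5 voters total):
Glendale vs Fairview: Glendale wins 4–1.
Glendale vs Harrow: Glendale wins 3–2.
Glendale vs Dover: Dover wins 3–2.
Fairview vs Harrow: Fairview wins 4–1.
Fairview vs Dover: Fairview wins 3–2.
Harrow vs Dover: Dover wins 4–1.
No candidate beats all others: Glendale beats Fairview beats Dover beats Glendale, a majority cycle.

No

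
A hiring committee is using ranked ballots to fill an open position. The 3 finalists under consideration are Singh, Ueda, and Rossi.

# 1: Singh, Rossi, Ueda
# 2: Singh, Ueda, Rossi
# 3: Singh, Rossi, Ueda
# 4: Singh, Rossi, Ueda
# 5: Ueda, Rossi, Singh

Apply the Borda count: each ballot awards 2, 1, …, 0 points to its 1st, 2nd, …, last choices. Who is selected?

Borda scores:
  Singh: 2 + 2 + 2 + 2 + 0 = 8
  Ueda: 0 + 1 + 0 + 0 + 2 = 3
  Rossi: 1 + 0 + 1 + 1 + 1 = 4
Singh has the highest total.

Singh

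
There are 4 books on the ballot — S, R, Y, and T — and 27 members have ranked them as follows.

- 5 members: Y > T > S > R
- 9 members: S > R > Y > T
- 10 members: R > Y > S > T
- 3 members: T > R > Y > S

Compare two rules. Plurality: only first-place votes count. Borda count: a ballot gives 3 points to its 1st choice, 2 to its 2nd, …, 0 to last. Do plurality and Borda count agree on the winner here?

Yes

Plurality first-place counts: S 9, R 10, Y 5, T 3 → R.
Borda totals: S 42, R 54, Y 47, T 19 → R.
The two rules agree on R.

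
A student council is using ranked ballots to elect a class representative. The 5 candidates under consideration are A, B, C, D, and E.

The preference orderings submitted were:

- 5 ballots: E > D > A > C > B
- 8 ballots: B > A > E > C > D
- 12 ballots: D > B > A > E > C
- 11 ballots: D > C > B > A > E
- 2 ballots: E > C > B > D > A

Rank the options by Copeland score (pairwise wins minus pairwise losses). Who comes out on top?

Pairwise results:
  A vs B: B wins 33–5.
  A vs C: A wins 25–13.
  A vs D: D wins 30–8.
  A vs E: A wins 31–7.
  B vs C: B wins 20–18.
  B vs D: D wins 28–10.
  B vs E: B wins 31–7.
  C vs D: D wins 28–10.
  C vs E: E wins 27–11.
  D vs E: D wins 23–15.
Copeland scores (wins − losses):
  A: 2 − 2 = 0
  B: 3 − 1 = 2
  C: 0 − 4 = -4
  D: 4 − 0 = 4
  E: 1 − 3 = -2
D has the best Copeland score.

D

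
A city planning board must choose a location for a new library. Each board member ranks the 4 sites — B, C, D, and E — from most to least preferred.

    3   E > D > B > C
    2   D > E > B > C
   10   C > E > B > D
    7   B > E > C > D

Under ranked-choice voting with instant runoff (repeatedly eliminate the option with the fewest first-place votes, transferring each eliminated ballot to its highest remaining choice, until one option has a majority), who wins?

B

Round 1: C 10, B 7, E 3, D 2. D has the fewest and is eliminated.
Round 2: C 10, B 7, E 5. E has the fewest and is eliminated.
Round 3: B 12, C 10. B has a majority.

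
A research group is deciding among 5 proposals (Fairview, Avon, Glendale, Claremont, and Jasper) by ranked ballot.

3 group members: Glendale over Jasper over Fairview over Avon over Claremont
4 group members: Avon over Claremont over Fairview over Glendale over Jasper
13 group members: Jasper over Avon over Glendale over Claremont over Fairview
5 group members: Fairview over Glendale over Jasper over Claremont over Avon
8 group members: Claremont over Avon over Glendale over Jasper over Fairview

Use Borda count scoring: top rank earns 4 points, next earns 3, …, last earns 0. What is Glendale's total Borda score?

73

Borda scores:
  Fairview: 3·2 + 4·2 + 13·0 + 5·4 + 8·0 = 34
  Avon: 3·1 + 4·4 + 13·3 + 5·0 + 8·3 = 82
  Glendale: 3·4 + 4·1 + 13·2 + 5·3 + 8·2 = 73
  Claremont: 3·0 + 4·3 + 13·1 + 5·1 + 8·4 = 62
  Jasper: 3·3 + 4·0 + 13·4 + 5·2 + 8·1 = 79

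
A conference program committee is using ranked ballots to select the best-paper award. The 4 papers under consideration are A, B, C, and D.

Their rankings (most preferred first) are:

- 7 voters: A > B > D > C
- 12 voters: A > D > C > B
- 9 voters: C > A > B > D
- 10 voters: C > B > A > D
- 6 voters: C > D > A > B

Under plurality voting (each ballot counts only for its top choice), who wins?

First-place vote totals:
  A: 19
  B: 0
  C: 25
  D: 0
C has the most first-place votes.

C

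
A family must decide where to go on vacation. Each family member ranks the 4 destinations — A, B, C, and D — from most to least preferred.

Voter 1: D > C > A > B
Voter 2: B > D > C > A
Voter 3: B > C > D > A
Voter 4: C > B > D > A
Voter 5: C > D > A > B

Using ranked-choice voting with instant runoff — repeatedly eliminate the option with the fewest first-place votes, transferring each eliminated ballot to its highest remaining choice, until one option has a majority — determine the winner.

Round 1: B 2, C 2, D 1, A 0. A has the fewest and is eliminated.
Round 2: B 2, C 2, D 1. D has the fewest and is eliminated.
Round 3: C 3, B 2. C has a majority.

C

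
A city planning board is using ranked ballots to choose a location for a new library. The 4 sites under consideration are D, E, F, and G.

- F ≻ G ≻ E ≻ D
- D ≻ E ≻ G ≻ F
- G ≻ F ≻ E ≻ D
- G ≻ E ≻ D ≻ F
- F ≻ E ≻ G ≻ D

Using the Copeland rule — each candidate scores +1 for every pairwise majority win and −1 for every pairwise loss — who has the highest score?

Pairwise results:
  D vs E: E wins 4–1.
  D vs F: F wins 3–2.
  D vs G: G wins 4–1.
  E vs F: F wins 3–2.
  E vs G: G wins 3–2.
  F vs G: G wins 3–2.
Copeland scores (wins − losses):
  D: 0 − 3 = -3
  E: 1 − 2 = -1
  F: 2 − 1 = 1
  G: 3 − 0 = 3
G has the best Copeland score.

G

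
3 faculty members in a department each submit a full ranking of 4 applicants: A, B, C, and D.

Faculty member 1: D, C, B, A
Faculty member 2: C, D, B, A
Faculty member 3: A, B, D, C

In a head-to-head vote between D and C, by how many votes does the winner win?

1

Ballots ranking D above C: 2.
Ballots ranking C above D: 1.
D wins 2–1, a margin of 1.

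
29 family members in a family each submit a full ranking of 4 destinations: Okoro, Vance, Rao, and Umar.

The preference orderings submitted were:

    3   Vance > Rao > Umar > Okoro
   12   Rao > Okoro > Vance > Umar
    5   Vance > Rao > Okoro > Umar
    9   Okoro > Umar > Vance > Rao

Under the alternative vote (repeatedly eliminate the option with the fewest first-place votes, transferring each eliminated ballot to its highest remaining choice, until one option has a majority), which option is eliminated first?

Umar

Round 1: Rao 12, Okoro 9, Vance 8, Umar 0. Umar has the fewest and is eliminated.
Round 2: Rao 12, Okoro 9, Vance 8. Vance has the fewest and is eliminated.
Round 3: Rao 20, Okoro 9. Rao has a majority.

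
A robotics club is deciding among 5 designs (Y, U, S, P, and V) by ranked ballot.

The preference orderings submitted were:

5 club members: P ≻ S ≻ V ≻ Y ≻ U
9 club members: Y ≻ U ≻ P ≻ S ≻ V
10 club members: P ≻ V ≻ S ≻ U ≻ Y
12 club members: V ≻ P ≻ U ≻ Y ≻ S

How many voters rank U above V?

Ballots ranking U above V: 9.
Ballots ranking V above U: 5+10+12 = 27.
So 9 of 36 voters prefer U to V.

9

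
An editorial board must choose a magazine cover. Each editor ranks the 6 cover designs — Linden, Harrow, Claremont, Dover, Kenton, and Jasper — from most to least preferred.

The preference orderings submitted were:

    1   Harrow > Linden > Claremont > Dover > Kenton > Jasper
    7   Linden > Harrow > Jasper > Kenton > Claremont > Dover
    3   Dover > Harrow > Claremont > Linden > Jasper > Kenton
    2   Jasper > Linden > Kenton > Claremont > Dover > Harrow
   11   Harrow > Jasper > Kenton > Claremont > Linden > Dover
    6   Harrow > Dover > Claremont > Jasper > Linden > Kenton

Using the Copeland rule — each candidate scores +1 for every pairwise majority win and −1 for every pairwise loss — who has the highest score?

Pairwise results:
  Linden vs Harrow: Harrow wins 21–9.
  Linden vs Claremont: Claremont wins 20–10.
  Linden vs Dover: Linden wins 21–9.
  Linden vs Kenton: Linden wins 19–11.
  Linden vs Jasper: Jasper wins 19–11.
  Harrow vs Claremont: Harrow wins 28–2.
  Harrow vs Dover: Harrow wins 25–5.
  Harrow vs Kenton: Harrow wins 28–2.
  Harrow vs Jasper: Harrow wins 28–2.
  Claremont vs Dover: Claremont wins 21–9.
  Claremont vs Kenton: Kenton wins 20–10.
  Claremont vs Jasper: Jasper wins 20–10.
  Dover vs Kenton: Kenton wins 20–10.
  Dover vs Jasper: Jasper wins 20–10.
  Kenton vs Jasper: Jasper wins 29–1.
Copeland scores (wins − losses):
  Linden: 2 − 3 = -1
  Harrow: 5 − 0 = 5
  Claremont: 2 − 3 = -1
  Dover: 0 − 5 = -5
  Kenton: 2 − 3 = -1
  Jasper: 4 − 1 = 3
Harrow has the best Copeland score.

Harrow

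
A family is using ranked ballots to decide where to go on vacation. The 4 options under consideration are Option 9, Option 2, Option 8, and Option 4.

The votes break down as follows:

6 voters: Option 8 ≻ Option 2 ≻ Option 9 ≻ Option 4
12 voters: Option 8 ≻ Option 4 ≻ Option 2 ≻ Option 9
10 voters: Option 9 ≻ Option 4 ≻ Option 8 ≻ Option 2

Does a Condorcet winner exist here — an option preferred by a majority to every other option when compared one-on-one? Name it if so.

Option 8

Head-to-head results (28 voters total):
Option 9 vs Option 2: Option 2 wins 18–10.
Option 9 vs Option 8: Option 8 wins 18–10.
Option 9 vs Option 4: Option 9 wins 16–12.
Option 2 vs Option 8: Option 8 wins 28–0.
Option 2 vs Option 4: Option 4 wins 22–6.
Option 8 vs Option 4: Option 8 wins 18–10.
Option 8 beats each rival — Option 9 (18–10), Option 2 (28–0), Option 4 (18–10) — so Option 8 is the Condorcet winner.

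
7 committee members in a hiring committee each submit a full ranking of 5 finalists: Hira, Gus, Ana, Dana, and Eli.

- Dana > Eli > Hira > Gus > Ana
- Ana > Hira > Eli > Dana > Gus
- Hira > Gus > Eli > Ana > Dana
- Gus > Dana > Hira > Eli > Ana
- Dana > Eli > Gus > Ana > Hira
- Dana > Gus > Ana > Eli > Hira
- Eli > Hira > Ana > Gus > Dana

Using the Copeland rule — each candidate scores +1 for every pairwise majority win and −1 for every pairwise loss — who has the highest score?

Dana

Pairwise results:
  Hira vs Gus: Hira wins 4–3.
  Hira vs Ana: Hira wins 4–3.
  Hira vs Dana: Dana wins 4–3.
  Hira vs Eli: Eli wins 4–3.
  Gus vs Ana: Gus wins 5–2.
  Gus vs Dana: Dana wins 4–3.
  Gus vs Eli: Eli wins 4–3.
  Ana vs Dana: Dana wins 4–3.
  Ana vs Eli: Eli wins 5–2.
  Dana vs Eli: Dana wins 4–3.
Copeland scores (wins − losses):
  Hira: 2 − 2 = 0
  Gus: 1 − 3 = -2
  Ana: 0 − 4 = -4
  Dana: 4 − 0 = 4
  Eli: 3 − 1 = 2
Dana has the best Copeland score.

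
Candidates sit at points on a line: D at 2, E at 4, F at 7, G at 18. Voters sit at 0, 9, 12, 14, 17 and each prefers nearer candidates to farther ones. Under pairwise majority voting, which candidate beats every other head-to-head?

With single-peaked preferences on a line, the Condorcet winner is the candidate closest to the median voter.
The median voter (position 12) is closest to F at 7.
Check: F vs G — voters closer to F: 3 of 5.

F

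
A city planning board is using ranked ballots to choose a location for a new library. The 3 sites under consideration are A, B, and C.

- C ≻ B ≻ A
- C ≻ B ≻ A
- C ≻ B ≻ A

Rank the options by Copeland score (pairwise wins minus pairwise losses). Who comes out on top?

C

Pairwise results:
  A vs B: B wins 3–0.
  A vs C: C wins 3–0.
  B vs C: C wins 3–0.
Copeland scores (wins − losses):
  A: 0 − 2 = -2
  B: 1 − 1 = 0
  C: 2 − 0 = 2
C has the best Copeland score.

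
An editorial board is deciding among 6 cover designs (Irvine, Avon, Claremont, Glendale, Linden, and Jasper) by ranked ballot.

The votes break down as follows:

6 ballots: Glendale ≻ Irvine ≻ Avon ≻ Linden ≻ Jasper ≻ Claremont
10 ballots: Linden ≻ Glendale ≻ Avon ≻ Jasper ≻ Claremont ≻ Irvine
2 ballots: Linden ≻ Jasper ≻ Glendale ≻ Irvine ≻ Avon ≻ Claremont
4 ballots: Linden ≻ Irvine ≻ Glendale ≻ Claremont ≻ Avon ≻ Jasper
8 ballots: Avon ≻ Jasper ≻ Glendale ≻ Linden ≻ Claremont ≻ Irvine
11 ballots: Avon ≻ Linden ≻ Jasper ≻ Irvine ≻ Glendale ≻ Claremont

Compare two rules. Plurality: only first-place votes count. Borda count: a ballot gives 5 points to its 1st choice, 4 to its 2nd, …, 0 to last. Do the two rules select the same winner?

No

Plurality first-place counts: Irvine 0, Avon 19, Claremont 0, Glendale 6, Linden 16, Jasper 0 → Avon.
Borda totals: Irvine 66, Avon 149, Claremont 26, Glendale 123, Linden 152, Jasper 99 → Linden.
The two rules disagree: plurality picks Avon, Borda picks Linden.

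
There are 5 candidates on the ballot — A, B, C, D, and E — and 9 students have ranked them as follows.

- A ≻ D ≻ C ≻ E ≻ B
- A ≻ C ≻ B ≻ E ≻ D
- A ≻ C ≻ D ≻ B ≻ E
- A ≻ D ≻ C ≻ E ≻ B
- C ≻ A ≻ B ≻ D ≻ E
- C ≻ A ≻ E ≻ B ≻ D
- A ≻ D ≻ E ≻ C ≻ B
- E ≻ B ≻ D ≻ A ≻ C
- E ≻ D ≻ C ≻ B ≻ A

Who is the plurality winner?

First-place vote totals:
  A: 5
  B: 0
  C: 2
  D: 0
  E: 2
A has the most first-place votes.

A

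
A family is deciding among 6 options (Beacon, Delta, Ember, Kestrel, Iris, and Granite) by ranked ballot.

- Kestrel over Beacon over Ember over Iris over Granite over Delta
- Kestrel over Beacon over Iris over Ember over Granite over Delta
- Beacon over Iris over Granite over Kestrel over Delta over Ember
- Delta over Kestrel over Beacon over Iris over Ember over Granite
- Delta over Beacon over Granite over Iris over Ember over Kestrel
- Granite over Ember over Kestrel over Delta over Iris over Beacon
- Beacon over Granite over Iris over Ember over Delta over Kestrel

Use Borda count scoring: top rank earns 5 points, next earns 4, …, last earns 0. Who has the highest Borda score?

Borda scores:
  Beacon: 4 + 4 + 5 + 3 + 4 + 0 + 5 = 25
  Delta: 0 + 0 + 1 + 5 + 5 + 2 + 1 = 14
  Ember: 3 + 2 + 0 + 1 + 1 + 4 + 2 = 13
  Kestrel: 5 + 5 + 2 + 4 + 0 + 3 + 0 = 19
  Iris: 2 + 3 + 4 + 2 + 2 + 1 + 3 = 17
  Granite: 1 + 1 + 3 + 0 + 3 + 5 + 4 = 17
Beacon has the highest total.

Beacon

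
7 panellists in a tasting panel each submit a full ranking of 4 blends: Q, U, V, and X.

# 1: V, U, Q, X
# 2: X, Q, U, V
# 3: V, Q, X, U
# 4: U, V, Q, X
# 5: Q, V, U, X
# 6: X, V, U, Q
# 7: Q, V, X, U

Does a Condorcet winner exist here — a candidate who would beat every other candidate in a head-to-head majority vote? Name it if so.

Head-to-head results (7 voters total):
Q vs U: Q wins 4–3.
Q vs V: V wins 4–3.
Q vs X: Q wins 5–2.
U vs V: V wins 5–2.
U vs X: X wins 4–3.
V vs X: V wins 5–2.
V beats each rival — Q (4–3), U (5–2), X (5–2) — so V is the Condorcet winner.

V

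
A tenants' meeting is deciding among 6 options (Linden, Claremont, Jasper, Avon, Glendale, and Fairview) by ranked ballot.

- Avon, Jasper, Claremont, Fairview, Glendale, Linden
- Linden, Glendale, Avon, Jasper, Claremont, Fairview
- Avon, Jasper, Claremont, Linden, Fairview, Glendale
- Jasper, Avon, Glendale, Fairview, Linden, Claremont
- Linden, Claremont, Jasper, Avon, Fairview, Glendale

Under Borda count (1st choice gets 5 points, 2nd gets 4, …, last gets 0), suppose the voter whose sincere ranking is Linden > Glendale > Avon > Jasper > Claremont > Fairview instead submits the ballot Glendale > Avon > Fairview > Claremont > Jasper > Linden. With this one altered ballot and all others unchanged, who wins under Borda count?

Avon

Borda totals with the altered ballot: Linden 8, Claremont 12, Jasper 17, Avon 20, Glendale 9, Fairview 9.
The winner is unchanged: still Avon.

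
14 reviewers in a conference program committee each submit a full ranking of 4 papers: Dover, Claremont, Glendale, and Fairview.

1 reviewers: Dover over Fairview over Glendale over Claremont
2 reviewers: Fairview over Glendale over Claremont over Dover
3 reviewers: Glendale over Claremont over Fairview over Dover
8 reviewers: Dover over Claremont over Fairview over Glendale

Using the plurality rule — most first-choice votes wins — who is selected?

First-place vote totals:
  Dover: 9
  Claremont: 0
  Glendale: 3
  Fairview: 2
Dover has the most first-place votes.

Dover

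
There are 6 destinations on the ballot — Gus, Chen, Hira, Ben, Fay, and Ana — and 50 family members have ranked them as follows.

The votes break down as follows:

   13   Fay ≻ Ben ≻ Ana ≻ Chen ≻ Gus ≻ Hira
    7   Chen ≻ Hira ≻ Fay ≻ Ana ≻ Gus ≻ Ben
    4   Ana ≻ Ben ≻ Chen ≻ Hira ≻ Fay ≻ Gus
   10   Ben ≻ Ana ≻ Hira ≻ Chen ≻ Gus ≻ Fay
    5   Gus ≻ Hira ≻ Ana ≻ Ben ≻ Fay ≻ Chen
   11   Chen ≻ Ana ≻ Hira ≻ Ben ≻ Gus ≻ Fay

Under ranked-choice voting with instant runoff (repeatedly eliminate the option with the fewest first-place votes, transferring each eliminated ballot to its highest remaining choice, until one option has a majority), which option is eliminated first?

Round 1: Chen 18, Fay 13, Ben 10, Gus 5, Ana 4, Hira 0. Hira has the fewest and is eliminated.
Round 2: Chen 18, Fay 13, Ben 10, Gus 5, Ana 4. Ana has the fewest and is eliminated.
Round 3: Chen 18, Ben 14, Fay 13, Gus 5. Gus has the fewest and is eliminated.
Round 4: Ben 19, Chen 18, Fay 13. Fay has the fewest and is eliminated.
Round 5: Ben 32, Chen 18. Ben has a majority.

Hira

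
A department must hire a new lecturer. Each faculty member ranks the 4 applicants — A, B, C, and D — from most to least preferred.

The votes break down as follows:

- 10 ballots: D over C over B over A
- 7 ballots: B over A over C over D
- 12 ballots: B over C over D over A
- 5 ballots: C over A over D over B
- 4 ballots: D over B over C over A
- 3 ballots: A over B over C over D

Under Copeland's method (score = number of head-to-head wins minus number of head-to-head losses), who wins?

B

Pairwise results:
  A vs B: B wins 33–8.
  A vs C: C wins 31–10.
  A vs D: D wins 26–15.
  B vs C: B wins 26–15.
  B vs D: B wins 22–19.
  C vs D: C wins 27–14.
Copeland scores (wins − losses):
  A: 0 − 3 = -3
  B: 3 − 0 = 3
  C: 2 − 1 = 1
  D: 1 − 2 = -1
B has the best Copeland score.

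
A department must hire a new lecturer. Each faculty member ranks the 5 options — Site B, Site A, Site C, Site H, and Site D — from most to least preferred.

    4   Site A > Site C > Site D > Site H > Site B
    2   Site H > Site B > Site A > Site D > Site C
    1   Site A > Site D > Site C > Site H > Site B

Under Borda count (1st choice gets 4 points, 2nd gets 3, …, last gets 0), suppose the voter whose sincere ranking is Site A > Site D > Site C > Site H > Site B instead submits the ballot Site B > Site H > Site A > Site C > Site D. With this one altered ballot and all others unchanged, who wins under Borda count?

Borda totals with the altered ballot: Site B 10, Site A 22, Site C 13, Site H 15, Site D 10.
The winner is unchanged: still Site A.

Site A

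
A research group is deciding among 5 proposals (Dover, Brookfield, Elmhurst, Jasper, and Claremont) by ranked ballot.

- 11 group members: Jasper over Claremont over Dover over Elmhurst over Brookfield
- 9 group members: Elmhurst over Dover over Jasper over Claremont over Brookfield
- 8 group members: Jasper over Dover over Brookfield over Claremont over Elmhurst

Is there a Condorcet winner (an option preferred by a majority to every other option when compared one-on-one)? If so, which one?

Jasper

Head-to-head results (28 voters total):
Dover vs Brookfield: Dover wins 28–0.
Dover vs Elmhurst: Dover wins 19–9.
Dover vs Jasper: Jasper wins 19–9.
Dover vs Claremont: Dover wins 17–11.
Brookfield vs Elmhurst: Elmhurst wins 20–8.
Brookfield vs Jasper: Jasper wins 28–0.
Brookfield vs Claremont: Claremont wins 20–8.
Elmhurst vs Jasper: Jasper wins 19–9.
Elmhurst vs Claremont: Claremont wins 19–9.
Jasper vs Claremont: Jasper wins 28–0.
Jasper beats each rival — Dover (19–9), Brookfield (28–0), Elmhurst (19–9), Claremont (28–0) — so Jasper is the Condorcet winner.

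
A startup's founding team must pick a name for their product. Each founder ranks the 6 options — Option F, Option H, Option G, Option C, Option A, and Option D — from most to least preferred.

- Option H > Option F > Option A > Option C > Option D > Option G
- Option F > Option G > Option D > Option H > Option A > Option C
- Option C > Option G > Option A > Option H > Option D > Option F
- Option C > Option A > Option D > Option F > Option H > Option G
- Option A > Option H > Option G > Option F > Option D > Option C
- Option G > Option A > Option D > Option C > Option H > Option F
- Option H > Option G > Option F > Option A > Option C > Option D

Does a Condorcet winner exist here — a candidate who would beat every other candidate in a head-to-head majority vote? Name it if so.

No Condorcet winner

Head-to-head results (7 voters total):
Option F vs Option H: Option H wins 5–2.
Option F vs Option G: Option G wins 4–3.
Option F vs Option C: Option F wins 4–3.
Option F vs Option A: Option A wins 4–3.
Option F vs Option D: Option F wins 4–3.
Option H vs Option G: Option H wins 4–3.
Option H vs Option C: Option H wins 4–3.
Option H vs Option A: Option A wins 4–3.
Option H vs Option D: Option H wins 4–3.
Option G vs Option C: Option G wins 4–3.
Option G vs Option A: Option G wins 4–3.
Option G vs Option D: Option G wins 5–2.
Option C vs Option A: Option A wins 5–2.
Option C vs Option D: Option C wins 4–3.
Option A vs Option D: Option A wins 6–1.
No candidate beats all others: Option H beats Option G beats Option A beats Option H, a majority cycle.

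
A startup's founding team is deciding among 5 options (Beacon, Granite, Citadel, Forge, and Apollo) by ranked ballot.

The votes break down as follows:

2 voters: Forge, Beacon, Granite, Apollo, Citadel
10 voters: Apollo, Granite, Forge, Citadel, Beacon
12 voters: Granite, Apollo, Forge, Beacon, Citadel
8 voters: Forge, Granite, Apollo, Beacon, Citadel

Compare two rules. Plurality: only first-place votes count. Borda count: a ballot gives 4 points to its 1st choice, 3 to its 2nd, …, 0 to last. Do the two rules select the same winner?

Yes

Plurality first-place counts: Beacon 0, Granite 12, Citadel 0, Forge 10, Apollo 10 → Granite.
Borda totals: Beacon 26, Granite 106, Citadel 10, Forge 84, Apollo 94 → Granite.
The two rules agree on Granite.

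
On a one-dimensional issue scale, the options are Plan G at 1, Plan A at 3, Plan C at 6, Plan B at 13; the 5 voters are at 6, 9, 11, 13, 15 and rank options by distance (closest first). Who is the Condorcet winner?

With single-peaked preferences on a line, the Condorcet winner is the candidate closest to the median voter.
The median voter (position 11) is closest to Plan B at 13.
Check: Plan B vs Plan G — voters closer to Plan B: 4 of 5.

Plan B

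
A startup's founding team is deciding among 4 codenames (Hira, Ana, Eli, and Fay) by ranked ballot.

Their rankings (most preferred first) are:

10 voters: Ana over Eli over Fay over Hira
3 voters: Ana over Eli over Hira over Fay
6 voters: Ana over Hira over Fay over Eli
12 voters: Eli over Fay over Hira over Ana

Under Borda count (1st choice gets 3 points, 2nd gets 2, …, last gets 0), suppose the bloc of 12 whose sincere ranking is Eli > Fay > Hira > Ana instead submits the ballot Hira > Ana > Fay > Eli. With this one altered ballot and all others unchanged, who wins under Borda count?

Ana

Borda totals with the altered ballot: Hira 51, Ana 81, Eli 26, Fay 28.
The switch changes the winner from Eli to Ana.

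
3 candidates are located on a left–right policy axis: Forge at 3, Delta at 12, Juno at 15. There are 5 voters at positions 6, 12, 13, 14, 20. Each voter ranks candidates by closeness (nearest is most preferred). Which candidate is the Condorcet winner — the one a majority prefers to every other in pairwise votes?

Delta

With single-peaked preferences on a line, the Condorcet winner is the candidate closest to the median voter.
The median voter (position 13) is closest to Delta at 12.
Check: Delta vs Juno — voters closer to Delta: 3 of 5.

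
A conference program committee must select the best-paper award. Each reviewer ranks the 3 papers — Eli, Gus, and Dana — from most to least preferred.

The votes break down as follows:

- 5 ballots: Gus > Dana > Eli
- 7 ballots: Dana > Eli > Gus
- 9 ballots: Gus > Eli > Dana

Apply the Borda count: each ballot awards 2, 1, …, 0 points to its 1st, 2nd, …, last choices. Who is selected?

Borda scores:
  Eli: 5·0 + 7·1 + 9·1 = 16
  Gus: 5·2 + 7·0 + 9·2 = 28
  Dana: 5·1 + 7·2 + 9·0 = 19
Gus has the highest total.

Gus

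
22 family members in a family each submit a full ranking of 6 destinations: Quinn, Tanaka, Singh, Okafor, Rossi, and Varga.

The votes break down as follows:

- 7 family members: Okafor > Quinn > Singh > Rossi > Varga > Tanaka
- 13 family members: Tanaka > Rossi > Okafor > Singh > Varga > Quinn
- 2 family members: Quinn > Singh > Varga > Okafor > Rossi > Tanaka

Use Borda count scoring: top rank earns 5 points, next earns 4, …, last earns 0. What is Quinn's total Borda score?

38

Borda scores:
  Quinn: 7·4 + 13·0 + 2·5 = 38
  Tanaka: 7·0 + 13·5 + 2·0 = 65
  Singh: 7·3 + 13·2 + 2·4 = 55
  Okafor: 7·5 + 13·3 + 2·2 = 78
  Rossi: 7·2 + 13·4 + 2·1 = 68
  Varga: 7·1 + 13·1 + 2·3 = 26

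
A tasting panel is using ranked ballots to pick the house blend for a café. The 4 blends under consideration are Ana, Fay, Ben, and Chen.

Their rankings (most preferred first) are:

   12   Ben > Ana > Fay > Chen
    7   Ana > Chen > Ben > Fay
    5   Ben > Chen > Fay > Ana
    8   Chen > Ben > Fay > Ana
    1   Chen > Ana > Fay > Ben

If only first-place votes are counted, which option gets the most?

First-place vote totals:
  Ana: 7
  Fay: 0
  Ben: 17
  Chen: 9
Ben has the most first-place votes.

Ben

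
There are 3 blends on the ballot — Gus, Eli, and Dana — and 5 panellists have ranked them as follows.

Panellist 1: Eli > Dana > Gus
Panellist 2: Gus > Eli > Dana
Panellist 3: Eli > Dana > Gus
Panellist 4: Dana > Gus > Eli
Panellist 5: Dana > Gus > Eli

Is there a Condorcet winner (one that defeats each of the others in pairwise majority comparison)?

Head-to-head results (5 voters total):
Gus vs Eli: Gus wins 3–2.
Gus vs Dana: Dana wins 4–1.
Eli vs Dana: Eli wins 3–2.
No candidate beats all others: Gus beats Eli beats Dana beats Gus, a majority cycle.

No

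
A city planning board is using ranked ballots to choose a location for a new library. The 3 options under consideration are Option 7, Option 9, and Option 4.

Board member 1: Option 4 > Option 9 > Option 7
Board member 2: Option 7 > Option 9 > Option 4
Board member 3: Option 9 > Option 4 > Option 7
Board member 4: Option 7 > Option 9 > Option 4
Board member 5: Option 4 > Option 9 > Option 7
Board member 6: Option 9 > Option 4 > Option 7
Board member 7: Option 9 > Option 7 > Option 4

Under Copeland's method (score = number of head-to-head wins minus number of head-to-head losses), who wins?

Option 9

Pairwise results:
  Option 7 vs Option 9: Option 9 wins 5–2.
  Option 7 vs Option 4: Option 4 wins 4–3.
  Option 9 vs Option 4: Option 9 wins 5–2.
Copeland scores (wins − losses):
  Option 7: 0 − 2 = -2
  Option 9: 2 − 0 = 2
  Option 4: 1 − 1 = 0
Option 9 has the best Copeland score.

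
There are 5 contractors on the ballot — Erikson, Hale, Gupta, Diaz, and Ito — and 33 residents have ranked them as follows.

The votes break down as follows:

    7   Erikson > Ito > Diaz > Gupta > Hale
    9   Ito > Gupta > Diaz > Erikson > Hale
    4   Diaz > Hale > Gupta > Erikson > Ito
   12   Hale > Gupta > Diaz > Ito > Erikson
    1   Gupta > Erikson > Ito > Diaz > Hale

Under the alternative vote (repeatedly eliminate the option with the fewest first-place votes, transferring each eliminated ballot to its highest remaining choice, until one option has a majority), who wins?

Ito

Round 1: Hale 12, Ito 9, Erikson 7, Diaz 4, Gupta 1. Gupta has the fewest and is eliminated.
Round 2: Hale 12, Ito 9, Erikson 8, Diaz 4. Diaz has the fewest and is eliminated.
Round 3: Hale 16, Ito 9, Erikson 8. Erikson has the fewest and is eliminated.
Round 4: Ito 17, Hale 16. Ito has a majority.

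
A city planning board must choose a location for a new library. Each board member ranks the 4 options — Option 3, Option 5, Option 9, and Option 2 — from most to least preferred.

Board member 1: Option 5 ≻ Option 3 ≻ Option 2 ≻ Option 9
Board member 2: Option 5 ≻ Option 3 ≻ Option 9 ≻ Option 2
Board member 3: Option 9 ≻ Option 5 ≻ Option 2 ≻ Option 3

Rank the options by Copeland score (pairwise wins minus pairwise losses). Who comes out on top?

Pairwise results:
  Option 3 vs Option 5: Option 5 wins 3–0.
  Option 3 vs Option 9: Option 3 wins 2–1.
  Option 3 vs Option 2: Option 3 wins 2–1.
  Option 5 vs Option 9: Option 5 wins 2–1.
  Option 5 vs Option 2: Option 5 wins 3–0.
  Option 9 vs Option 2: Option 9 wins 2–1.
Copeland scores (wins − losses):
  Option 3: 2 − 1 = 1
  Option 5: 3 − 0 = 3
  Option 9: 1 − 2 = -1
  Option 2: 0 − 3 = -3
Option 5 has the best Copeland score.

Option 5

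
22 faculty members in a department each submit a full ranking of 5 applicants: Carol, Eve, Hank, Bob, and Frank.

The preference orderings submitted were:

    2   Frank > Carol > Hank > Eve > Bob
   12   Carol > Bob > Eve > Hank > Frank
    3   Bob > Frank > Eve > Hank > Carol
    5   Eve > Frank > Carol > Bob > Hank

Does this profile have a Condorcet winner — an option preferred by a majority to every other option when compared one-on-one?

Yes

Head-to-head results (22 voters total):
Carol vs Eve: Carol wins 14–8.
Carol vs Hank: Carol wins 19–3.
Carol vs Bob: Carol wins 19–3.
Carol vs Frank: Carol wins 12–10.
Eve vs Hank: Eve wins 20–2.
Eve vs Bob: Bob wins 15–7.
Eve vs Frank: Eve wins 17–5.
Hank vs Bob: Bob wins 20–2.
Hank vs Frank: Hank wins 12–10.
Bob vs Frank: Bob wins 15–7.
Carol beats each rival — Eve (14–8), Hank (19–3), Bob (19–3), Frank (12–10) — so Carol is the Condorcet winner.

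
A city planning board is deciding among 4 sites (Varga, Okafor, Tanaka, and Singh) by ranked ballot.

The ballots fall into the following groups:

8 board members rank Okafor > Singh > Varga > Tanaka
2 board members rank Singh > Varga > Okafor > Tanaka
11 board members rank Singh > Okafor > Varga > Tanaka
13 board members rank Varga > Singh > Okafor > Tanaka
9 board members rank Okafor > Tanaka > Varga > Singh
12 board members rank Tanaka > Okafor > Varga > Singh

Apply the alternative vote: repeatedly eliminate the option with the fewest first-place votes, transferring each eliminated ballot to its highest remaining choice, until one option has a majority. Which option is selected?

Okafor

Round 1: Okafor 17, Varga 13, Singh 13, Tanaka 12. Tanaka has the fewest and is eliminated.
Round 2: Okafor 29, Varga 13, Singh 13. Okafor has a majority.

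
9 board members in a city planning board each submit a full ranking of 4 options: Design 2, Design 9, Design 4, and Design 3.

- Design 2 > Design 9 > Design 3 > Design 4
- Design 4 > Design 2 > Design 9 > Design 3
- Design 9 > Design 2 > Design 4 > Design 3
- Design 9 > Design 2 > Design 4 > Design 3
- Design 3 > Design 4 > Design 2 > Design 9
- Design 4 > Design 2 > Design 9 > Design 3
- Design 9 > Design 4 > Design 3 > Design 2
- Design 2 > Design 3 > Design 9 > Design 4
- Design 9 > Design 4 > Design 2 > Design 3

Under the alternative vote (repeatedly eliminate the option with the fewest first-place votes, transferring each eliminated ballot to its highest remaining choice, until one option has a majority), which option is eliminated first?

Round 1: Design 9 4, Design 2 2, Design 4 2, Design 3 1. Design 3 has the fewest and is eliminated.
Round 2: Design 9 4, Design 4 3, Design 2 2. Design 2 has the fewest and is eliminated.
Round 3: Design 9 6, Design 4 3. Design 9 has a majority.

Design 3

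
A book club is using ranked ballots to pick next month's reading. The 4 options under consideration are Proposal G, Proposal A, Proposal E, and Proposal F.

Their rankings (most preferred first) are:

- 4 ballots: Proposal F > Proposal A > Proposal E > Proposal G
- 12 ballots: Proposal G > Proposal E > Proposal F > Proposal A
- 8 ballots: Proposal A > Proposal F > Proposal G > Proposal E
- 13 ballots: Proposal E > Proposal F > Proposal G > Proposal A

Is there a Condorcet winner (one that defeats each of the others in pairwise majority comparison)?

Head-to-head results (37 voters total):
Proposal G vs Proposal A: Proposal G wins 25–12.
Proposal G vs Proposal E: Proposal G wins 20–17.
Proposal G vs Proposal F: Proposal F wins 25–12.
Proposal A vs Proposal E: Proposal E wins 25–12.
Proposal A vs Proposal F: Proposal F wins 29–8.
Proposal E vs Proposal F: Proposal E wins 25–12.
No candidate beats all others: Proposal G beats Proposal E beats Proposal F beats Proposal G, a majority cycle.

No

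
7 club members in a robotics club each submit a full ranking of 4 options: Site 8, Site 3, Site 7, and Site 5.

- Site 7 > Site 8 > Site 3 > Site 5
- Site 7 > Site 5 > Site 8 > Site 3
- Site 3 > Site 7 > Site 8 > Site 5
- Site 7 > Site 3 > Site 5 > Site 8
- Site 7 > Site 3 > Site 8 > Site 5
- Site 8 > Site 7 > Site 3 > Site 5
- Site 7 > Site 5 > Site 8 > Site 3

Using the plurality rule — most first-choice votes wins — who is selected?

Site 7

First-place vote totals:
  Site 8: 1
  Site 3: 1
  Site 7: 5
  Site 5: 0
Site 7 has the most first-place votes.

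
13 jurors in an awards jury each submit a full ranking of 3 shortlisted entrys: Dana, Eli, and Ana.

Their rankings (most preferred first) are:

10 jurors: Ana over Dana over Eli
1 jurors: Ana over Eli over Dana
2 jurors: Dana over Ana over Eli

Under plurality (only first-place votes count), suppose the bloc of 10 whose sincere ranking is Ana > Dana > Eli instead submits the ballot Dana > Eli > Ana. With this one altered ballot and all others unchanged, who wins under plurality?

First-place totals with the altered ballot: Dana 12, Eli 0, Ana 1.
The switch changes the winner from Ana to Dana.

Dana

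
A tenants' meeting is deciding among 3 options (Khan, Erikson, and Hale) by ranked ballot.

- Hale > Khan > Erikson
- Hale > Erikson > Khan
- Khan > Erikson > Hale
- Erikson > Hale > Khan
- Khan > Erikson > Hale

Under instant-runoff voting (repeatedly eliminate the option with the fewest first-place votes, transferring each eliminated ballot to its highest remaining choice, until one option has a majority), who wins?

Hale

Round 1: Khan 2, Hale 2, Erikson 1. Erikson has the fewest and is eliminated.
Round 2: Hale 3, Khan 2. Hale has a majority.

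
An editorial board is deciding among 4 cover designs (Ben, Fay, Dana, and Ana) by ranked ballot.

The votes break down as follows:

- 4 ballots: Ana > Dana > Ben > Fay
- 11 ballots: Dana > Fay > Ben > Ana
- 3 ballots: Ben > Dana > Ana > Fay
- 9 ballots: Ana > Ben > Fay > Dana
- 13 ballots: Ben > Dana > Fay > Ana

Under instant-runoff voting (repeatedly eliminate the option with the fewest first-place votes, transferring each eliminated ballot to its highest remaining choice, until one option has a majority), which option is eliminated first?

Round 1: Ben 16, Ana 13, Dana 11, Fay 0. Fay has the fewest and is eliminated.
Round 2: Ben 16, Ana 13, Dana 11. Dana has the fewest and is eliminated.
Round 3: Ben 27, Ana 13. Ben has a majority.

Fay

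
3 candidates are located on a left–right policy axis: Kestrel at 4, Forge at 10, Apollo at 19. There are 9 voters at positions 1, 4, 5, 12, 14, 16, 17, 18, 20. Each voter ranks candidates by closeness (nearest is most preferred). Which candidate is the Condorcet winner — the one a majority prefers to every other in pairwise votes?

Forge

With single-peaked preferences on a line, the Condorcet winner is the candidate closest to the median voter.
The median voter (position 14) is closest to Forge at 10.
Check: Forge vs Apollo — voters closer to Forge: 5 of 9.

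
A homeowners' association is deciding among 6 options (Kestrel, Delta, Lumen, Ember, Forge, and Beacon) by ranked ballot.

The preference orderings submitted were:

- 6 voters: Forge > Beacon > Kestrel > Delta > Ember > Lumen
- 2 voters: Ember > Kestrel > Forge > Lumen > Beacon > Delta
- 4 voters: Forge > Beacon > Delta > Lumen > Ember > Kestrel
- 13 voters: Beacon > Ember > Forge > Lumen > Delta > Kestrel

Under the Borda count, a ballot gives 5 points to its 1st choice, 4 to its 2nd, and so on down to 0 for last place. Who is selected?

Borda scores:
  Kestrel: 6·3 + 2·4 + 4·0 + 13·0 = 26
  Delta: 6·2 + 2·0 + 4·3 + 13·1 = 37
  Lumen: 6·0 + 2·2 + 4·2 + 13·2 = 38
  Ember: 6·1 + 2·5 + 4·1 + 13·4 = 72
  Forge: 6·5 + 2·3 + 4·5 + 13·3 = 95
  Beacon: 6·4 + 2·1 + 4·4 + 13·5 = 107
Beacon has the highest total.

Beacon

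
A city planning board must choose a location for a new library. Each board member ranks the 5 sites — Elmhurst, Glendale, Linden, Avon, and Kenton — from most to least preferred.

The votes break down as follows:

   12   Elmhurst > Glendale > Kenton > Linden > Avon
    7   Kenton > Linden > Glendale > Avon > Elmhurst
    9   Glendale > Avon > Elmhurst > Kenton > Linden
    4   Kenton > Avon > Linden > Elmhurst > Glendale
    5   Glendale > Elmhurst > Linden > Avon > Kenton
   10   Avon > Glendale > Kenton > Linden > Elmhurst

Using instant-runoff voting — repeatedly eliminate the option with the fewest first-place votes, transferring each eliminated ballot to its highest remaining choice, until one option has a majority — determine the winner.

Glendale

Round 1: Glendale 14, Elmhurst 12, Kenton 11, Avon 10, Linden 0. Linden has the fewest and is eliminated.
Round 2: Glendale 14, Elmhurst 12, Kenton 11, Avon 10. Avon has the fewest and is eliminated.
Round 3: Glendale 24, Elmhurst 12, Kenton 11. Glendale has a majority.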